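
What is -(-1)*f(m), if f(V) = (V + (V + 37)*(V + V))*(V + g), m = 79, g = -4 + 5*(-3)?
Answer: 1104420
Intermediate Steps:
g = -19 (g = -4 - 15 = -19)
f(V) = (-19 + V)*(V + 2*V*(37 + V)) (f(V) = (V + (V + 37)*(V + V))*(V - 19) = (V + (37 + V)*(2*V))*(-19 + V) = (V + 2*V*(37 + V))*(-19 + V) = (-19 + V)*(V + 2*V*(37 + V)))
-(-1)*f(m) = -(-1)*79*(-1425 + 2*79² + 37*79) = -(-1)*79*(-1425 + 2*6241 + 2923) = -(-1)*79*(-1425 + 12482 + 2923) = -(-1)*79*13980 = -(-1)*1104420 = -1*(-1104420) = 1104420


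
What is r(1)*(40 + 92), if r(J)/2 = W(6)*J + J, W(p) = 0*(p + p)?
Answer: 264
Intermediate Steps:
W(p) = 0 (W(p) = 0*(2*p) = 0)
r(J) = 2*J (r(J) = 2*(0*J + J) = 2*(0 + J) = 2*J)
r(1)*(40 + 92) = (2*1)*(40 + 92) = 2*132 = 264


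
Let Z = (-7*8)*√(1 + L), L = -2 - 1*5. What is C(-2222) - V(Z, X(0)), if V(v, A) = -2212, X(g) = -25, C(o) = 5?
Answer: 2217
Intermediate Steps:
L = -7 (L = -2 - 5 = -7)
Z = -56*I*√6 (Z = (-7*8)*√(1 - 7) = -56*I*√6 ≈ -137.17*I)
C(-2222) - V(Z, X(0)) = 5 - 1*(-2212) = 5 + 2212 = 2217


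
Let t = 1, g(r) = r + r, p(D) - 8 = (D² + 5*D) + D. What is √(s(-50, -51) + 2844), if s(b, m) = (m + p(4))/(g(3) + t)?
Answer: √139335/7 ≈ 53.325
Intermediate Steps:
p(D) = 8 + D² + 6*D (p(D) = 8 + ((D² + 5*D) + D) = 8 + (D² + 6*D) = 8 + D² + 6*D)
g(r) = 2*r
s(b, m) = 48/7 + m/7 (s(b, m) = (m + (8 + 4² + 6*4))/(2*3 + 1) = (m + (8 + 16 + 24))/(6 + 1) = (m + 48)/7 = (48 + m)*(⅐) = 48/7 + m/7)
√(s(-50, -51) + 2844) = √((48/7 + (⅐)*(-51)) + 2844) = √((48/7 - 51/7) + 2844) = √(-3/7 + 2844) = √(19905/7) = √139335/7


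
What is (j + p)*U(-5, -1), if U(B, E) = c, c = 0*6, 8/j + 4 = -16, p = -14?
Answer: 0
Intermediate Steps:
j = -⅖ (j = 8/(-4 - 16) = 8/(-20) = 8*(-1/20) = -⅖ ≈ -0.40000)
c = 0
U(B, E) = 0
(j + p)*U(-5, -1) = (-⅖ - 14)*0 = -72/5*0 = 0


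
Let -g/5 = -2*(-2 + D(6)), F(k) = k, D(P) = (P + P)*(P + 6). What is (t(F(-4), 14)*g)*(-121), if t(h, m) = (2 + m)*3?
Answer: -8247360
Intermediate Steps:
D(P) = 2*P*(6 + P) (D(P) = (2*P)*(6 + P) = 2*P*(6 + P))
t(h, m) = 6 + 3*m
g = 1420 (g = -(-10)*(-2 + 2*6*(6 + 6)) = -(-10)*(-2 + 2*6*12) = -(-10)*(-2 + 144) = -(-10)*142 = -5*(-284) = 1420)
(t(F(-4), 14)*g)*(-121) = ((6 + 3*14)*1420)*(-121) = ((6 + 42)*1420)*(-121) = (48*1420)*(-121) = 68160*(-121) = -8247360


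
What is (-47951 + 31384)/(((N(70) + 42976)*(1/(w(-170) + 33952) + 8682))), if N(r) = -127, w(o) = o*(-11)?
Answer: -593463074/13326322017645 ≈ -4.4533e-5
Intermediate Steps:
w(o) = -11*o
(-47951 + 31384)/(((N(70) + 42976)*(1/(w(-170) + 33952) + 8682))) = (-47951 + 31384)/(((-127 + 42976)*(1/(-11*(-170) + 33952) + 8682))) = -16567*1/(42849*(1/(1870 + 33952) + 8682)) = -16567*1/(42849*(1/35822 + 8682)) = -16567/(42849*(311006605/35822)) = -16567/13326322017645/35822 = -16567*35822/13326322017645 = -593463074/13326322017645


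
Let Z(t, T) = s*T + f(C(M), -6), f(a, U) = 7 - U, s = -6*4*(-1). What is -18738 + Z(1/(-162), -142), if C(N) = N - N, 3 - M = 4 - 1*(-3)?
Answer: -22133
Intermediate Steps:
M = -4 (M = 3 - (4 - 1*(-3)) = 3 - (4 + 3) = 3 - 1*7 = 3 - 7 = -4)
s = 24 (s = -24*(-1) = 24)
C(N) = 0
Z(t, T) = 13 + 24*T (Z(t, T) = 24*T + (7 - 1*(-6)) = 24*T + (7 + 6) = 24*T + 13 = 13 + 24*T)
-18738 + Z(1/(-162), -142) = -18738 + (13 + 24*(-142)) = -18738 + (13 - 3408) = -18738 - 3395 = -22133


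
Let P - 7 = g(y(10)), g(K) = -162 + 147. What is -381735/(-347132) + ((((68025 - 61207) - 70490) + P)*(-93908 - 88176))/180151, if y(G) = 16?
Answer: 4025102188985825/62536176932 ≈ 64364.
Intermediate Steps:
g(K) = -15
P = -8 (P = 7 - 15 = -8)
-381735/(-347132) + ((((68025 - 61207) - 70490) + P)*(-93908 - 88176))/180151 = -381735/(-347132) + ((((68025 - 61207) - 70490) - 8)*(-93908 - 88176))/180151 = -381735*(-1/347132) + (((6818 - 70490) - 8)*(-182084))*(1/180151) = 381735/347132 + ((-63672 - 8)*(-182084))*(1/180151) = 381735/347132 - 63680*(-182084)*(1/180151) = 381735/347132 + 11595109120*(1/180151) = 381735/347132 + 11595109120/180151 = 4025102188985825/62536176932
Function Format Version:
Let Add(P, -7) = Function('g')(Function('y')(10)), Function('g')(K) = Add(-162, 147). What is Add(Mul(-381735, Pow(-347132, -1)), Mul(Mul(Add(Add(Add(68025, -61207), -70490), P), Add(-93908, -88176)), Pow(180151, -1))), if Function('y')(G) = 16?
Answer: Rational(4025102188985825, 62536176932) ≈ 64364.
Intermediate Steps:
Function('g')(K) = -15
P = -8 (P = Add(7, -15) = -8)
Add(Mul(-381735, Pow(-347132, -1)), Mul(Mul(Add(Add(Add(68025, -61207), -70490), P), Add(-93908, -88176)), Pow(180151, -1))) = Add(Mul(-381735, Pow(-347132, -1)), Mul(Mul(Add(Add(Add(68025, -61207), -70490), -8), Add(-93908, -88176)), Pow(180151, -1))) = Add(Mul(-381735, Rational(-1, 347132)), Mul(Mul(Add(Add(6818, -70490), -8), -182084), Rational(1, 180151))) = Add(Rational(381735, 347132), Mul(Mul(Add(-63672, -8), -182084), Rational(1, 180151))) = Add(Rational(381735, 347132), Mul(Mul(-63680, -182084), Rational(1, 180151))) = Add(Rational(381735, 347132), Mul(11595109120, Rational(1, 180151))) = Add(Rational(381735, 347132), Rational(11595109120, 180151)) = Rational(4025102188985825, 62536176932)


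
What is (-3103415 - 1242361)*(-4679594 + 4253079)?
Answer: 1853538650640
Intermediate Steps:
(-3103415 - 1242361)*(-4679594 + 4253079) = -4345776*(-426515) = 1853538650640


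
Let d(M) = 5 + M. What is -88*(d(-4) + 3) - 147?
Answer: -499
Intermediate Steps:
-88*(d(-4) + 3) - 147 = -88*((5 - 4) + 3) - 147 = -88*(1 + 3) - 147 = -88*4 - 147 = -352 - 147 = -499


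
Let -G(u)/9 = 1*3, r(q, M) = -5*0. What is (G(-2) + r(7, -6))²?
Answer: 729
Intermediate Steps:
r(q, M) = 0
G(u) = -27 (G(u) = -9*3 = -27)
(G(-2) + r(7, -6))² = (-27 + 0)² = (-27)² = 729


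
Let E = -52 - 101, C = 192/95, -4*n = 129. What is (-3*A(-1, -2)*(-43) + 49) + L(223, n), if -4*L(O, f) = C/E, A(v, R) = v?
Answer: -387584/4845 ≈ -79.997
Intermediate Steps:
n = -129/4 (n = -¼*129 = -129/4 ≈ -32.250)
C = 192/95 (C = 192*(1/95) = 192/95 ≈ 2.0211)
E = -153
L(O, f) = 16/4845 (L(O, f) = -48/(95*(-153)) = -48*(-1)/(95*153) = -¼*(-64/4845) = 16/4845)
(-3*A(-1, -2)*(-43) + 49) + L(223, n) = (-3*(-1)*(-43) + 49) + 16/4845 = (3*(-43) + 49) + 16/4845 = (-129 + 49) + 16/4845 = -80 + 16/4845 = -387584/4845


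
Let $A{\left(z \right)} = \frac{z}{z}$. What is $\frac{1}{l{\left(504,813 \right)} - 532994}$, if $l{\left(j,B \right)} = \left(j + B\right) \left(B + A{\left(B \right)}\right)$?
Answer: $\frac{1}{539044} \approx 1.8551 \cdot 10^{-6}$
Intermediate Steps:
$A{\left(z \right)} = 1$
$l{\left(j,B \right)} = \left(1 + B\right) \left(B + j\right)$ ($l{\left(j,B \right)} = \left(j + B\right) \left(B + 1\right) = \left(B + j\right) \left(1 + B\right) = \left(1 + B\right) \left(B + j\right)$)
$\frac{1}{l{\left(504,813 \right)} - 532994} = \frac{1}{\left(813 + 504 + 813^{2} + 813 \cdot 504\right) - 532994} = \frac{1}{\left(813 + 504 + 660969 + 409752\right) - 532994} = \frac{1}{1072038 - 532994} = \frac{1}{539044}$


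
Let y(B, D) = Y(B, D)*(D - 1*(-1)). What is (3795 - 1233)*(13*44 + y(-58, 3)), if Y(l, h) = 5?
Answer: 1516704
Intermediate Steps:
y(B, D) = 5 + 5*D (y(B, D) = 5*(D - 1*(-1)) = 5*(D + 1) = 5*(1 + D) = 5 + 5*D)
(3795 - 1233)*(13*44 + y(-58, 3)) = (3795 - 1233)*(13*44 + (5 + 5*3)) = 2562*(572 + (5 + 15)) = 2562*(572 + 20) = 2562*592 = 1516704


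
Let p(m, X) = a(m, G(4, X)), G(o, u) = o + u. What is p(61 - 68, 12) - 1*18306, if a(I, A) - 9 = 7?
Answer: -18290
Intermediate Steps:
a(I, A) = 16 (a(I, A) = 9 + 7 = 16)
p(m, X) = 16
p(61 - 68, 12) - 1*18306 = 16 - 1*18306 = 16 - 18306 = -18290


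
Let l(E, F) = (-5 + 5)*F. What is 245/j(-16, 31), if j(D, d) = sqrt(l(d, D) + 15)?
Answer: 49*sqrt(15)/3 ≈ 63.259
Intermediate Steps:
l(E, F) = 0 (l(E, F) = 0*F = 0)
j(D, d) = sqrt(15) (j(D, d) = sqrt(0 + 15) = sqrt(15))
245/j(-16, 31) = 245/(sqrt(15)) = 245*(sqrt(15)/15) = 49*sqrt(15)/3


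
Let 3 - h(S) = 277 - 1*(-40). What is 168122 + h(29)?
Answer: 167808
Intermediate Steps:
h(S) = -314 (h(S) = 3 - (277 - 1*(-40)) = 3 - (277 + 40) = 3 - 1*317 = 3 - 317 = -314)
168122 + h(29) = 168122 - 314 = 167808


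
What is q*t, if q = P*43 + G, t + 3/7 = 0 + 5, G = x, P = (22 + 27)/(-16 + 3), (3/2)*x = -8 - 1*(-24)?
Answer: -188960/273 ≈ -692.16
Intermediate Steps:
x = 32/3 (x = 2*(-8 - 1*(-24))/3 = 2*(-8 + 24)/3 = (2/3)*16 = 32/3 ≈ 10.667)
P = -49/13 (P = 49/(-13) = 49*(-1/13) = -49/13 ≈ -3.7692)
G = 32/3 ≈ 10.667
t = 32/7 (t = -3/7 + (0 + 5) = -3/7 + 5 = 32/7 ≈ 4.5714)
q = -5905/39 (q = -49/13*43 + 32/3 = -2107/13 + 32/3 = -5905/39 ≈ -151.41)
q*t = -5905/39*32/7 = -188960/273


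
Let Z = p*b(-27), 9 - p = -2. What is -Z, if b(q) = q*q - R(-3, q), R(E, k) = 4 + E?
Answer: -8008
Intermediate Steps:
p = 11 (p = 9 - 1*(-2) = 9 + 2 = 11)
b(q) = -1 + q² (b(q) = q*q - (4 - 3) = q² - 1*1 = q² - 1 = -1 + q²)
Z = 8008 (Z = 11*(-1 + (-27)²) = 11*(-1 + 729) = 11*728 = 8008)
-Z = -1*8008 = -8008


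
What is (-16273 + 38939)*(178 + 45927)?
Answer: 1045015930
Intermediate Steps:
(-16273 + 38939)*(178 + 45927) = 22666*46105 = 1045015930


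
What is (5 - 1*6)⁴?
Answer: 1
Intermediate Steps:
(5 - 1*6)⁴ = (5 - 6)⁴ = (-1)⁴ = 1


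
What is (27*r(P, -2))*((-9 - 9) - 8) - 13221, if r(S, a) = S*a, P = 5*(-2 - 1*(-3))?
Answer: -6201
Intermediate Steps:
P = 5 (P = 5*(-2 + 3) = 5*1 = 5)
(27*r(P, -2))*((-9 - 9) - 8) - 13221 = (27*(5*(-2)))*((-9 - 9) - 8) - 13221 = (27*(-10))*(-18 - 8) - 13221 = -270*(-26) - 13221 = 7020 - 13221 = -6201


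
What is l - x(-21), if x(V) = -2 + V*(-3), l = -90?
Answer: -151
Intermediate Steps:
x(V) = -2 - 3*V
l - x(-21) = -90 - (-2 - 3*(-21)) = -90 - (-2 + 63) = -90 - 1*61 = -90 - 61 = -151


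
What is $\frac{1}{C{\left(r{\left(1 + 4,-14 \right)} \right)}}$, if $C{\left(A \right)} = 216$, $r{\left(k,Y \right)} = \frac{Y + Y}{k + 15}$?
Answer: $\frac{1}{216} \approx 0.0046296$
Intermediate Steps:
$r{\left(k,Y \right)} = \frac{2 Y}{15 + k}$
$\frac{1}{C{\left(r{\left(1 + 4,-14 \right)} \right)}} = \frac{1}{216}$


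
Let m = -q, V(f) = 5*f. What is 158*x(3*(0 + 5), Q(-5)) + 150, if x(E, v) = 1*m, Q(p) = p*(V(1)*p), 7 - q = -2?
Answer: -1272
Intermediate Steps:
q = 9 (q = 7 - 1*(-2) = 7 + 2 = 9)
m = -9 (m = -1*9 = -9)
Q(p) = 5*p² (Q(p) = p*((5*1)*p) = p*(5*p) = 5*p²)
x(E, v) = -9 (x(E, v) = 1*(-9) = -9)
158*x(3*(0 + 5), Q(-5)) + 150 = 158*(-9) + 150 = -1422 + 150 = -1272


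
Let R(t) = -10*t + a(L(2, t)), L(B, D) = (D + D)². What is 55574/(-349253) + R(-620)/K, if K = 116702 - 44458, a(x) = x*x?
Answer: 206427186617940136/6307858433 ≈ 3.2725e+7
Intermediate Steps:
L(B, D) = 4*D² (L(B, D) = (2*D)² = 4*D²)
a(x) = x²
K = 72244
R(t) = -10*t + 16*t⁴ (R(t) = -10*t + (4*t²)² = -10*t + 16*t⁴)
55574/(-349253) + R(-620)/K = 55574/(-349253) + (-10*(-620) + 16*(-620)⁴)/72244 = 55574*(-1/349253) + (6200 + 16*147763360000)*(1/72244) = -55574/349253 + (6200 + 2364213760000)*(1/72244) = -55574/349253 + 2364213766200*(1/72244) = -55574/349253 + 591053441550/18061 = 206427186617940136/6307858433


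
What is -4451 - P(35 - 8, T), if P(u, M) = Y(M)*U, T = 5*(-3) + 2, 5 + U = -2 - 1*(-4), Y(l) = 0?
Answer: -4451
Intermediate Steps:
U = -3 (U = -5 + (-2 - 1*(-4)) = -5 + (-2 + 4) = -5 + 2 = -3)
T = -13 (T = -15 + 2 = -13)
P(u, M) = 0 (P(u, M) = 0*(-3) = 0)
-4451 - P(35 - 8, T) = -4451 - 1*0 = -4451 + 0 = -4451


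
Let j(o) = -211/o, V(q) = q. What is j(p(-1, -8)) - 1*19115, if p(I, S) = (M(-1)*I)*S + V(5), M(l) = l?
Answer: -57134/3 ≈ -19045.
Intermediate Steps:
p(I, S) = 5 - I*S (p(I, S) = (-I)*S + 5 = -I*S + 5 = 5 - I*S)
j(p(-1, -8)) - 1*19115 = -211/(5 - 1*(-1)*(-8)) - 1*19115 = -211/(5 - 8) - 19115 = -211/(-3) - 19115 = -211*(-⅓) - 19115 = 211/3 - 19115 = -57134/3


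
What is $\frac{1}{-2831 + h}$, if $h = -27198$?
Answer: $- \frac{1}{30029} \approx -3.3301 \cdot 10^{-5}$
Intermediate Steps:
$\frac{1}{-2831 + h} = \frac{1}{-2831 - 27198} = \frac{1}{-30029} = - \frac{1}{30029}$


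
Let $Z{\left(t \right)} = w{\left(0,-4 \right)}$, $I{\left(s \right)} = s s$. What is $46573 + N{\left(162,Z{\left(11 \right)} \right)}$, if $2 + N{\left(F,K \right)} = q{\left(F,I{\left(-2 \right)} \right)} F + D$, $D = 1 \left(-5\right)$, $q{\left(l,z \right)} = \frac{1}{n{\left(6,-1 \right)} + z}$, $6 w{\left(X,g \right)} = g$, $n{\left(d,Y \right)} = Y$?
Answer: $46620$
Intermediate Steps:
$I{\left(s \right)} = s^{2}$
$w{\left(X,g \right)} = \frac{g}{6}$
$Z{\left(t \right)} = - \frac{2}{3}$ ($Z{\left(t \right)} = \frac{1}{6} \left(-4\right) = - \frac{2}{3}$)
$q{\left(l,z \right)} = \frac{1}{-1 + z}$
$D = -5$
$N{\left(F,K \right)} = -7 + \frac{F}{3}$ ($N{\left(F,K \right)} = -2 + \left(\frac{F}{-1 + \left(-2\right)^{2}} - 5\right) = -2 + \left(\frac{F}{-1 + 4} - 5\right) = -2 + \left(\frac{F}{3} - 5\right) = -2 + \left(-5 + \frac{F}{3}\right) = -7 + \frac{F}{3}$)
$46573 + N{\left(162,Z{\left(11 \right)} \right)} = 46573 + \left(-7 + \frac{1}{3} \cdot 162\right) = 46573 + \left(-7 + 54\right) = 46573 + 47 = 46620$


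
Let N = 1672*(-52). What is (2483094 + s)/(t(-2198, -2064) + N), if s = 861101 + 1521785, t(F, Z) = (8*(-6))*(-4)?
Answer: -1216495/21688 ≈ -56.091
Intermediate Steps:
t(F, Z) = 192 (t(F, Z) = -48*(-4) = 192)
s = 2382886
N = -86944
(2483094 + s)/(t(-2198, -2064) + N) = (2483094 + 2382886)/(192 - 86944) = 4865980/(-86752) = 4865980*(-1/86752) = -1216495/21688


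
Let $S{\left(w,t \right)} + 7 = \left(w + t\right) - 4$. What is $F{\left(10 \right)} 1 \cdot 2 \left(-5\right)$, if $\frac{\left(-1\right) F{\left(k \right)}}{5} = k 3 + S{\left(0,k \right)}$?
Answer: $1450$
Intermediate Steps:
$S{\left(w,t \right)} = -11 + t + w$ ($S{\left(w,t \right)} = -7 - \left(4 - t - w\right) = -7 + \left(-4 + t + w\right) = -11 + t + w$)
$F{\left(k \right)} = 55 - 20 k$ ($F{\left(k \right)} = - 5 \left(k 3 + \left(-11 + k + 0\right)\right) = - 5 \left(3 k + \left(-11 + k\right)\right) = - 5 \left(-11 + 4 k\right) = 55 - 20 k$)
$F{\left(10 \right)} 1 \cdot 2 \left(-5\right) = \left(55 - 200\right) 1 \cdot 2 \left(-5\right) = \left(55 - 200\right) 2 \left(-5\right) = \left(-145\right) \left(-10\right) = 1450$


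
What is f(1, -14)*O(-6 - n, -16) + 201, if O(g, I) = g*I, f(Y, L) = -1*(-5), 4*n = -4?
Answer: 601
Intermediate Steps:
n = -1 (n = (1/4)*(-4) = -1)
f(Y, L) = 5
O(g, I) = I*g
f(1, -14)*O(-6 - n, -16) + 201 = 5*(-16*(-6 - 1*(-1))) + 201 = 5*(-16*(-6 + 1)) + 201 = 5*(-16*(-5)) + 201 = 5*80 + 201 = 400 + 201 = 601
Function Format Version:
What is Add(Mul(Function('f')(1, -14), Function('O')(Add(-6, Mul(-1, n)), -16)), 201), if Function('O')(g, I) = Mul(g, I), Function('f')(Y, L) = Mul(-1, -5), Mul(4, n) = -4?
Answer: 601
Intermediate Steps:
n = -1 (n = Mul(Rational(1, 4), -4) = -1)
Function('f')(Y, L) = 5
Function('O')(g, I) = Mul(I, g)
Add(Mul(Function('f')(1, -14), Function('O')(Add(-6, Mul(-1, n)), -16)), 201) = Add(Mul(5, Mul(-16, Add(-6, Mul(-1, -1)))), 201) = Add(Mul(5, Mul(-16, Add(-6, 1))), 201) = Add(Mul(5, Mul(-16, -5)), 201) = Add(Mul(5, 80), 201) = Add(400, 201) = 601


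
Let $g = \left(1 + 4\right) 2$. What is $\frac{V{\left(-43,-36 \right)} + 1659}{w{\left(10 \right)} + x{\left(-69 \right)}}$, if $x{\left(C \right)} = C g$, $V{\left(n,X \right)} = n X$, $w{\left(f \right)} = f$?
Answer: $- \frac{3207}{680} \approx -4.7162$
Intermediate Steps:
$g = 10$ ($g = 5 \cdot 2 = 10$)
$V{\left(n,X \right)} = X n$
$x{\left(C \right)} = 10 C$ ($x{\left(C \right)} = C 10 = 10 C$)
$\frac{V{\left(-43,-36 \right)} + 1659}{w{\left(10 \right)} + x{\left(-69 \right)}} = \frac{\left(-36\right) \left(-43\right) + 1659}{10 + 10 \left(-69\right)} = \frac{1548 + 1659}{10 - 690} = \frac{3207}{-680} = 3207 \left(- \frac{1}{680}\right) = - \frac{3207}{680}$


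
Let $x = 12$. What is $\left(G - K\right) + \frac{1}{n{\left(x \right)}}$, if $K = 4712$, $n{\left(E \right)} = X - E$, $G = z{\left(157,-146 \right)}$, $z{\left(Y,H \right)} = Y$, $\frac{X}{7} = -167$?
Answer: $- \frac{5379456}{1181} \approx -4555.0$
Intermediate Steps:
$X = -1169$ ($X = 7 \left(-167\right) = -1169$)
$G = 157$
$n{\left(E \right)} = -1169 - E$
$\left(G - K\right) + \frac{1}{n{\left(x \right)}} = \left(157 - 4712\right) + \frac{1}{-1169 - 12} = -4555 + \frac{1}{-1181} = -4555 - \frac{1}{1181} = - \frac{5379456}{1181}$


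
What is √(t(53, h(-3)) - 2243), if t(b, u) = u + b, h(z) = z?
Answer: I*√2193 ≈ 46.829*I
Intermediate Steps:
t(b, u) = b + u
√(t(53, h(-3)) - 2243) = √((53 - 3) - 2243) = √(50 - 2243) = √(-2193) = I*√2193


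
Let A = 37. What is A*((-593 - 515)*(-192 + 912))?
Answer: -29517120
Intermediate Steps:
A*((-593 - 515)*(-192 + 912)) = 37*((-593 - 515)*(-192 + 912)) = 37*(-1108*720) = 37*(-797760) = -29517120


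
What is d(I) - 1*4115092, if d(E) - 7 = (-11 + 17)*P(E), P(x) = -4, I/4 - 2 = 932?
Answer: -4115109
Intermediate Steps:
I = 3736 (I = 8 + 4*932 = 8 + 3728 = 3736)
d(E) = -17 (d(E) = 7 + (-11 + 17)*(-4) = 7 + 6*(-4) = 7 - 24 = -17)
d(I) - 1*4115092 = -17 - 1*4115092 = -17 - 4115092 = -4115109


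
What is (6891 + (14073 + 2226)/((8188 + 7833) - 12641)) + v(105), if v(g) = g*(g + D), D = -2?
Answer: 59862579/3380 ≈ 17711.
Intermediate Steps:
v(g) = g*(-2 + g) (v(g) = g*(g - 2) = g*(-2 + g))
(6891 + (14073 + 2226)/((8188 + 7833) - 12641)) + v(105) = (6891 + (14073 + 2226)/((8188 + 7833) - 12641)) + 105*(-2 + 105) = (6891 + 16299/(16021 - 12641)) + 105*103 = (6891 + 16299/3380) + 10815 = 23307879/3380 + 10815 = 59862579/3380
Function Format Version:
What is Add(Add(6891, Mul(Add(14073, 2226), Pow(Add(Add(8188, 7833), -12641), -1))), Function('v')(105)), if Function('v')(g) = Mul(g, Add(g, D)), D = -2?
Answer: Rational(59862579, 3380) ≈ 17711.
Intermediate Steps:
Function('v')(g) = Mul(g, Add(-2, g)) (Function('v')(g) = Mul(g, Add(g, -2)) = Mul(g, Add(-2, g)))
Add(Add(6891, Mul(Add(14073, 2226), Pow(Add(Add(8188, 7833), -12641), -1))), Function('v')(105)) = Add(Add(6891, Mul(Add(14073, 2226), Pow(Add(Add(8188, 7833), -12641), -1))), Mul(105, Add(-2, 105))) = Add(Add(6891, Mul(16299, Pow(Add(16021, -12641), -1))), Mul(105, 103)) = Add(Add(6891, Mul(16299, Pow(3380, -1))), 10815) = Add(Add(6891, Mul(16299, Rational(1, 3380))), 10815) = Add(Add(6891, Rational(16299, 3380)), 10815) = Add(Rational(23307879, 3380), 10815) = Rational(59862579, 3380)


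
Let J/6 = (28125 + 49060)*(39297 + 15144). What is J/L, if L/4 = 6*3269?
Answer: 4202028585/13076 ≈ 3.2135e+5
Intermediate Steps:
J = 25212171510 (J = 6*((28125 + 49060)*(39297 + 15144)) = 6*(77185*54441) = 6*4202028585 = 25212171510)
L = 78456 (L = 4*(6*3269) = 4*19614 = 78456)
J/L = 25212171510/78456 = 25212171510*(1/78456) = 4202028585/13076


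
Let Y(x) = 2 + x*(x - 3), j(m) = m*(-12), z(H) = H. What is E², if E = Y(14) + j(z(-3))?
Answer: 36864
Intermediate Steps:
j(m) = -12*m
Y(x) = 2 + x*(-3 + x)
E = 192 (E = (2 + 14² - 3*14) - 12*(-3) = (2 + 196 - 42) + 36 = 156 + 36 = 192)
E² = 192² = 36864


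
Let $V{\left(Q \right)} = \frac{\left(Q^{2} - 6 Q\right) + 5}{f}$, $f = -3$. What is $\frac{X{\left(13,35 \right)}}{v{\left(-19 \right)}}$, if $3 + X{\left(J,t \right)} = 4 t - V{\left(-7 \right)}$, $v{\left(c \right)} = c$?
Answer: $- \frac{169}{19} \approx -8.8947$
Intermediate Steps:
$V{\left(Q \right)} = - \frac{5}{3} + 2 Q - \frac{Q^{2}}{3}$ ($V{\left(Q \right)} = \frac{\left(Q^{2} - 6 Q\right) + 5}{-3} = \left(5 + Q^{2} - 6 Q\right) \left(- \frac{1}{3}\right) = - \frac{5}{3} + 2 Q - \frac{Q^{2}}{3}$)
$X{\left(J,t \right)} = 29 + 4 t$ ($X{\left(J,t \right)} = -3 - \left(- \frac{5}{3} - 14 - \frac{49}{3} - 4 t\right) = -3 - \left(- \frac{47}{3} - \frac{49}{3} - 4 t\right) = -3 + \left(4 t - \left(- \frac{5}{3} - 14 - \frac{49}{3}\right)\right) = -3 + \left(4 t - -32\right) = -3 + \left(4 t + 32\right) = -3 + \left(32 + 4 t\right) = 29 + 4 t$)
$\frac{X{\left(13,35 \right)}}{v{\left(-19 \right)}} = \frac{29 + 4 \cdot 35}{-19} = \left(29 + 140\right) \left(- \frac{1}{19}\right) = 169 \left(- \frac{1}{19}\right) = - \frac{169}{19}$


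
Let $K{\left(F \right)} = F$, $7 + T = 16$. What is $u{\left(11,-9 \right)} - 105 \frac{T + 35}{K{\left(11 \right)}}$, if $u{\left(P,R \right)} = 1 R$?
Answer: $-429$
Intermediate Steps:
$T = 9$ ($T = -7 + 16 = 9$)
$u{\left(P,R \right)} = R$
$u{\left(11,-9 \right)} - 105 \frac{T + 35}{K{\left(11 \right)}} = -9 - 105 \frac{9 + 35}{11} = -9 - 105 \cdot 44 \cdot \frac{1}{11} = -9 - 420 = -429$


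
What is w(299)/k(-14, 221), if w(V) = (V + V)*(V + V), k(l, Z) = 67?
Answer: 357604/67 ≈ 5337.4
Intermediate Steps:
w(V) = 4*V**2 (w(V) = (2*V)*(2*V) = 4*V**2)
w(299)/k(-14, 221) = (4*299**2)/67 = (4*89401)*(1/67) = 357604*(1/67) = 357604/67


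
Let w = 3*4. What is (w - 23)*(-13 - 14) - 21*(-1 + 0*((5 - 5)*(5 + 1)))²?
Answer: 276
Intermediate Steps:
w = 12
(w - 23)*(-13 - 14) - 21*(-1 + 0*((5 - 5)*(5 + 1)))² = (12 - 23)*(-13 - 14) - 21*(-1 + 0*((5 - 5)*(5 + 1)))² = -11*(-27) - 21*(-1 + 0*(0*6))² = 297 - 21*(-1 + 0*0)² = 297 - 21*(-1 + 0)² = 297 - 21*(-1)² = 297 - 21*1 = 297 - 21 = 276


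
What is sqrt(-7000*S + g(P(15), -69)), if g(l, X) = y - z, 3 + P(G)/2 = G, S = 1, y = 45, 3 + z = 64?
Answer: 2*I*sqrt(1754) ≈ 83.762*I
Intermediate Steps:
z = 61 (z = -3 + 64 = 61)
P(G) = -6 + 2*G
g(l, X) = -16 (g(l, X) = 45 - 1*61 = 45 - 61 = -16)
sqrt(-7000*S + g(P(15), -69)) = sqrt(-7000*1 - 16) = sqrt(-7000 - 16) = sqrt(-7016) = 2*I*sqrt(1754)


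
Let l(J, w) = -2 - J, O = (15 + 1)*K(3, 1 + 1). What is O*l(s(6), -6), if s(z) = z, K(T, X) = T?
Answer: -384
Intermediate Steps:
O = 48 (O = (15 + 1)*3 = 16*3 = 48)
O*l(s(6), -6) = 48*(-2 - 1*6) = 48*(-2 - 6) = 48*(-8) = -384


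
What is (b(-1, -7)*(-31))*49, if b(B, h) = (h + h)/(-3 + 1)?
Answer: -10633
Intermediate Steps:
b(B, h) = -h (b(B, h) = (2*h)/(-2) = (2*h)*(-½) = -h)
(b(-1, -7)*(-31))*49 = (-1*(-7)*(-31))*49 = (7*(-31))*49 = -217*49 = -10633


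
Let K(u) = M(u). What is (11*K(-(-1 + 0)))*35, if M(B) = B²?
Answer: 385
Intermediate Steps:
K(u) = u²
(11*K(-(-1 + 0)))*35 = (11*(-(-1 + 0))²)*35 = (11*(-1*(-1))²)*35 = (11*1²)*35 = (11*1)*35 = 11*35 = 385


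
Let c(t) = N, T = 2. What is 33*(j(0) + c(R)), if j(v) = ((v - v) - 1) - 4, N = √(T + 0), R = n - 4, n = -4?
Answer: -165 + 33*√2 ≈ -118.33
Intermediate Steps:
R = -8 (R = -4 - 4 = -8)
N = √2 (N = √(2 + 0) = √2 ≈ 1.4142)
j(v) = -5 (j(v) = (0 - 1) - 4 = -1 - 4 = -5)
c(t) = √2
33*(j(0) + c(R)) = 33*(-5 + √2) = -165 + 33*√2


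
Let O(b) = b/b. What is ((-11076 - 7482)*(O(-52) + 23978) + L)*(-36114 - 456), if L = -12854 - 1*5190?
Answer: 16274393321820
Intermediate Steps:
L = -18044 (L = -12854 - 5190 = -18044)
O(b) = 1
((-11076 - 7482)*(O(-52) + 23978) + L)*(-36114 - 456) = ((-11076 - 7482)*(1 + 23978) - 18044)*(-36114 - 456) = (-18558*23979 - 18044)*(-36570) = (-445002282 - 18044)*(-36570) = -445020326*(-36570) = 16274393321820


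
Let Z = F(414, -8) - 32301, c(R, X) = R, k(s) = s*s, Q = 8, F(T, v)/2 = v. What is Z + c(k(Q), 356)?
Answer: -32253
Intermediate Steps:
F(T, v) = 2*v
k(s) = s**2
Z = -32317 (Z = 2*(-8) - 32301 = -16 - 32301 = -32317)
Z + c(k(Q), 356) = -32317 + 8**2 = -32317 + 64 = -32253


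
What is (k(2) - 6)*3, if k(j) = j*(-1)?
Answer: -24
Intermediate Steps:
k(j) = -j
(k(2) - 6)*3 = (-1*2 - 6)*3 = (-2 - 6)*3 = -8*3 = -24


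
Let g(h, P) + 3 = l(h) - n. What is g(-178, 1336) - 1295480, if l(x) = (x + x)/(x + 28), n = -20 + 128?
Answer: -97169147/75 ≈ -1.2956e+6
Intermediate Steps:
n = 108
l(x) = 2*x/(28 + x) (l(x) = (2*x)/(28 + x) = 2*x/(28 + x))
g(h, P) = -111 + 2*h/(28 + h) (g(h, P) = -3 + (2*h/(28 + h) - 1*108) = -3 + (2*h/(28 + h) - 108) = -3 + (-108 + 2*h/(28 + h)) = -111 + 2*h/(28 + h))
g(-178, 1336) - 1295480 = (-3108 - 109*(-178))/(28 - 178) - 1295480 = (-3108 + 19402)/(-150) - 1295480 = -1/150*16294 - 1295480 = -8147/75 - 1295480 = -97169147/75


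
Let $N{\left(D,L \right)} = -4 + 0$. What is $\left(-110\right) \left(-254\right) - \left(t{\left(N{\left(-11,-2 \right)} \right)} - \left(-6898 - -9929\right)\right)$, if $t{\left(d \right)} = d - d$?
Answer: $30971$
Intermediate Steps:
$N{\left(D,L \right)} = -4$
$t{\left(d \right)} = 0$
$\left(-110\right) \left(-254\right) - \left(t{\left(N{\left(-11,-2 \right)} \right)} - \left(-6898 - -9929\right)\right) = \left(-110\right) \left(-254\right) - \left(0 - \left(-6898 - -9929\right)\right) = 27940 - \left(0 - \left(-6898 + 9929\right)\right) = 27940 - \left(0 - 3031\right) = 27940 - -3031 = 27940 + 3031 = 30971$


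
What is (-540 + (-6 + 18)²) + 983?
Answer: 587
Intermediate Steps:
(-540 + (-6 + 18)²) + 983 = (-540 + 12²) + 983 = (-540 + 144) + 983 = -396 + 983 = 587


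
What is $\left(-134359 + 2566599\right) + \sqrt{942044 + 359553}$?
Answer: $2432240 + 11 \sqrt{10757} \approx 2.4334 \cdot 10^{6}$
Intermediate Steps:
$\left(-134359 + 2566599\right) + \sqrt{942044 + 359553} = 2432240 + \sqrt{1301597} = 2432240 + 11 \sqrt{10757}$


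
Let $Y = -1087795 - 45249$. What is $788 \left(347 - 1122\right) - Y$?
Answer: $522344$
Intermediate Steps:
$Y = -1133044$
$788 \left(347 - 1122\right) - Y = 788 \left(347 - 1122\right) - -1133044 = 788 \left(-775\right) + 1133044 = -610700 + 1133044 = 522344$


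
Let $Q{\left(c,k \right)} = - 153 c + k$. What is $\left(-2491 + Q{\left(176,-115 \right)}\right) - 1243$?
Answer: $-30777$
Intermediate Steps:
$Q{\left(c,k \right)} = k - 153 c$
$\left(-2491 + Q{\left(176,-115 \right)}\right) - 1243 = \left(-2491 - 27043\right) - 1243 = -29534 - 1243 = -30777$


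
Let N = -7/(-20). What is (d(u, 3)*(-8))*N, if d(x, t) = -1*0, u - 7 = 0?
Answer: 0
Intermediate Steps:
u = 7 (u = 7 + 0 = 7)
d(x, t) = 0
N = 7/20 (N = -7*(-1/20) = 7/20 ≈ 0.35000)
(d(u, 3)*(-8))*N = (0*(-8))*(7/20) = 0*(7/20) = 0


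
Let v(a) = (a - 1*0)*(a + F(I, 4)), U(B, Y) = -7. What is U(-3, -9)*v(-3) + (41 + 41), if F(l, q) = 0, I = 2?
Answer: 19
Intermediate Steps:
v(a) = a² (v(a) = (a - 1*0)*(a + 0) = (a + 0)*a = a*a = a²)
U(-3, -9)*v(-3) + (41 + 41) = -7*(-3)² + (41 + 41) = -7*9 + 82 = -63 + 82 = 19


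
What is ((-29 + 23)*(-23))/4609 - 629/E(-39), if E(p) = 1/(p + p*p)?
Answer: -4296408264/4609 ≈ -9.3218e+5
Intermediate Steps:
E(p) = 1/(p + p²)
((-29 + 23)*(-23))/4609 - 629/E(-39) = ((-29 + 23)*(-23))/4609 - 629/(1/((-39)*(1 - 39))) = -6*(-23)*(1/4609) - 629/((-1/39/(-38))) = 138*(1/4609) - 629/((-1/39*(-1/38))) = 138/4609 - 629/1/1482 = 138/4609 - 629*1482 = 138/4609 - 932178 = -4296408264/4609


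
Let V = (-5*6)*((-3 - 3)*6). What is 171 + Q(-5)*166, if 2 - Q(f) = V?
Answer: -178777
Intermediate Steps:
V = 1080 (V = -(-180)*6 = -30*(-36) = 1080)
Q(f) = -1078 (Q(f) = 2 - 1*1080 = 2 - 1080 = -1078)
171 + Q(-5)*166 = 171 - 1078*166 = 171 - 178948 = -178777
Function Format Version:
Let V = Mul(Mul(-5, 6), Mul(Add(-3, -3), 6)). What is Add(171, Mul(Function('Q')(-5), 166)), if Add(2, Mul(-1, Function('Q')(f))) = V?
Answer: -178777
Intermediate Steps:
V = 1080 (V = Mul(-30, Mul(-6, 6)) = Mul(-30, -36) = 1080)
Function('Q')(f) = -1078 (Function('Q')(f) = Add(2, Mul(-1, 1080)) = Add(2, -1080) = -1078)
Add(171, Mul(Function('Q')(-5), 166)) = Add(171, Mul(-1078, 166)) = Add(171, -178948) = -178777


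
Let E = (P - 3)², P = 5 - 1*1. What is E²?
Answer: 1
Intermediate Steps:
P = 4 (P = 5 - 1 = 4)
E = 1 (E = (4 - 3)² = 1² = 1)
E² = 1² = 1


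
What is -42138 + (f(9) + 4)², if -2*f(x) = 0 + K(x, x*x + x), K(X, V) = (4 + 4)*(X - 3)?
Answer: -41738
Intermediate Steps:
K(X, V) = -24 + 8*X (K(X, V) = 8*(-3 + X) = -24 + 8*X)
f(x) = 12 - 4*x (f(x) = -(0 + (-24 + 8*x))/2 = -(-24 + 8*x)/2 = 12 - 4*x)
-42138 + (f(9) + 4)² = -42138 + ((12 - 4*9) + 4)² = -42138 + ((12 - 36) + 4)² = -42138 + (-24 + 4)² = -42138 + (-20)² = -42138 + 400 = -41738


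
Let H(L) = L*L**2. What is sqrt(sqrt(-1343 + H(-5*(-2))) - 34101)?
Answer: sqrt(-34101 + 7*I*sqrt(7)) ≈ 0.0501 + 184.66*I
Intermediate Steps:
H(L) = L**3
sqrt(sqrt(-1343 + H(-5*(-2))) - 34101) = sqrt(sqrt(-1343 + (-5*(-2))**3) - 34101) = sqrt(sqrt(-1343 + 10**3) - 34101) = sqrt(sqrt(-1343 + 1000) - 34101) = sqrt(sqrt(-343) - 34101) = sqrt(7*I*sqrt(7) - 34101) = sqrt(-34101 + 7*I*sqrt(7))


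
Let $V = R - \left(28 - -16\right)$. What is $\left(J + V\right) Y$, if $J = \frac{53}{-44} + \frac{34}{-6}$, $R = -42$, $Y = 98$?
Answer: $- \frac{600691}{66} \approx -9101.4$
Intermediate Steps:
$J = - \frac{907}{132}$ ($J = 53 \left(- \frac{1}{44}\right) + 34 \left(- \frac{1}{6}\right) = - \frac{53}{44} - \frac{17}{3} = - \frac{907}{132} \approx -6.8712$)
$V = -86$ ($V = -42 - \left(28 - -16\right) = -42 - \left(28 + 16\right) = -42 - 44 = -86$)
$\left(J + V\right) Y = \left(- \frac{907}{132} - 86\right) 98 = \left(- \frac{12259}{132}\right) 98 = - \frac{600691}{66}$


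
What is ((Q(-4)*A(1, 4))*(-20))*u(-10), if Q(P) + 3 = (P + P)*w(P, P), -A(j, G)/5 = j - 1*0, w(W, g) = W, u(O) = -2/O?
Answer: 580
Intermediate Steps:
A(j, G) = -5*j (A(j, G) = -5*(j - 1*0) = -5*(j + 0) = -5*j)
Q(P) = -3 + 2*P**2 (Q(P) = -3 + (P + P)*P = -3 + (2*P)*P = -3 + 2*P**2)
((Q(-4)*A(1, 4))*(-20))*u(-10) = (((-3 + 2*(-4)**2)*(-5*1))*(-20))*(-2/(-10)) = (((-3 + 2*16)*(-5))*(-20))*(-2*(-1/10)) = (((-3 + 32)*(-5))*(-20))*(1/5) = ((29*(-5))*(-20))*(1/5) = -145*(-20)*(1/5) = 2900*(1/5) = 580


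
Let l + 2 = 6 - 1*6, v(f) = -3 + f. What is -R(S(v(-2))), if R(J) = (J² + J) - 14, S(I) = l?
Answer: 12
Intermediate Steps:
l = -2 (l = -2 + (6 - 1*6) = -2 + (6 - 6) = -2 + 0 = -2)
S(I) = -2
R(J) = -14 + J + J² (R(J) = (J + J²) - 14 = -14 + J + J²)
-R(S(v(-2))) = -(-14 - 2 + (-2)²) = -(-14 - 2 + 4) = -1*(-12) = 12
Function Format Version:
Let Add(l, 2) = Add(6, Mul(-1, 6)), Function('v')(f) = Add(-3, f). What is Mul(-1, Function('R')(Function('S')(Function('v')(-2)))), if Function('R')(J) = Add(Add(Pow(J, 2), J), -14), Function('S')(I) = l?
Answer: 12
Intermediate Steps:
l = -2 (l = Add(-2, Add(6, Mul(-1, 6))) = Add(-2, Add(6, -6)) = Add(-2, 0) = -2)
Function('S')(I) = -2
Function('R')(J) = Add(-14, J, Pow(J, 2)) (Function('R')(J) = Add(Add(J, Pow(J, 2)), -14) = Add(-14, J, Pow(J, 2)))
Mul(-1, Function('R')(Function('S')(Function('v')(-2)))) = Mul(-1, Add(-14, -2, Pow(-2, 2))) = Mul(-1, Add(-14, -2, 4)) = Mul(-1, -12) = 12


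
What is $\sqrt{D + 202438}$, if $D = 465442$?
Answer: $2 \sqrt{166970} \approx 817.24$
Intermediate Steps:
$\sqrt{D + 202438} = \sqrt{465442 + 202438} = \sqrt{667880} = 2 \sqrt{166970}$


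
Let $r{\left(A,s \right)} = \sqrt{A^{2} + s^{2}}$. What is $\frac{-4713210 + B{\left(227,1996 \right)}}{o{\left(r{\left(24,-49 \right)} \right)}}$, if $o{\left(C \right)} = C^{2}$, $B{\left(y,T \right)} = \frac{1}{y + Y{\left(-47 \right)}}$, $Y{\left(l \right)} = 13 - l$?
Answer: $- \frac{1352691269}{854399} \approx -1583.2$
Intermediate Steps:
$B{\left(y,T \right)} = \frac{1}{60 + y}$ ($B{\left(y,T \right)} = \frac{1}{y + \left(13 - -47\right)} = \frac{1}{y + \left(13 + 47\right)} = \frac{1}{y + 60} = \frac{1}{60 + y}$)
$\frac{-4713210 + B{\left(227,1996 \right)}}{o{\left(r{\left(24,-49 \right)} \right)}} = \frac{-4713210 + \frac{1}{60 + 227}}{\left(\sqrt{24^{2} + \left(-49\right)^{2}}\right)^{2}} = \frac{-4713210 + \frac{1}{287}}{\left(\sqrt{576 + 2401}\right)^{2}} = \frac{-4713210 + \frac{1}{287}}{\left(\sqrt{2977}\right)^{2}} = - \frac{1352691269}{287 \cdot 2977} = \left(- \frac{1352691269}{287}\right) \frac{1}{2977} = - \frac{1352691269}{854399}$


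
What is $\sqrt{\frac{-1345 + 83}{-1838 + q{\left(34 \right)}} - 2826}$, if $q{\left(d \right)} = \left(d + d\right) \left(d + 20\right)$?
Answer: $\frac{i \sqrt{2376930941}}{917} \approx 53.167 i$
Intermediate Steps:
$q{\left(d \right)} = 2 d \left(20 + d\right)$
$\sqrt{\frac{-1345 + 83}{-1838 + q{\left(34 \right)}} - 2826} = \sqrt{\frac{-1345 + 83}{-1838 + 2 \cdot 34 \left(20 + 34\right)} - 2826} = \sqrt{- \frac{1262}{-1838 + 2 \cdot 34 \cdot 54} - 2826} = \sqrt{- \frac{1262}{-1838 + 3672} - 2826} = \sqrt{- \frac{1262}{1834} - 2826} = \sqrt{\left(-1262\right) \frac{1}{1834} - 2826} = \sqrt{- \frac{631}{917} - 2826} = \sqrt{- \frac{2592073}{917}} = \frac{i \sqrt{2376930941}}{917}$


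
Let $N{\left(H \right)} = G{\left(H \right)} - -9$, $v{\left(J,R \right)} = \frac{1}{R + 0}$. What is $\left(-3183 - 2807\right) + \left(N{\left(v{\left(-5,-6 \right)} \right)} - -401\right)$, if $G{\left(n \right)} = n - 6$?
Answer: $- \frac{33517}{6} \approx -5586.2$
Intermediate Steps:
$G{\left(n \right)} = -6 + n$ ($G{\left(n \right)} = n - 6 = -6 + n$)
$v{\left(J,R \right)} = \frac{1}{R}$
$N{\left(H \right)} = 3 + H$ ($N{\left(H \right)} = \left(-6 + H\right) - -9 = \left(-6 + H\right) + 9 = 3 + H$)
$\left(-3183 - 2807\right) + \left(N{\left(v{\left(-5,-6 \right)} \right)} - -401\right) = \left(-3183 - 2807\right) + \left(\left(3 + \frac{1}{-6}\right) - -401\right) = -5990 + \left(\left(3 - \frac{1}{6}\right) + 401\right) = -5990 + \left(\frac{17}{6} + 401\right) = -5990 + \frac{2423}{6} = - \frac{33517}{6}$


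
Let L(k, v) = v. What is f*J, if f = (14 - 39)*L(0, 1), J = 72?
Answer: -1800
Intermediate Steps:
f = -25 (f = (14 - 39)*1 = -25*1 = -25)
f*J = -25*72 = -1800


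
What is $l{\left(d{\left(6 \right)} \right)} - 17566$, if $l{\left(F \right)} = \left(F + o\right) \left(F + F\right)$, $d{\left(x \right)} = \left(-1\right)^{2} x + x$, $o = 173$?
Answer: $-13126$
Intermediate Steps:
$d{\left(x \right)} = 2 x$ ($d{\left(x \right)} = 1 x + x = x + x = 2 x$)
$l{\left(F \right)} = 2 F \left(173 + F\right)$ ($l{\left(F \right)} = \left(F + 173\right) \left(F + F\right) = \left(173 + F\right) 2 F = 2 F \left(173 + F\right)$)
$l{\left(d{\left(6 \right)} \right)} - 17566 = 2 \cdot 2 \cdot 6 \left(173 + 2 \cdot 6\right) - 17566 = 2 \cdot 12 \left(173 + 12\right) - 17566 = 2 \cdot 12 \cdot 185 - 17566 = 4440 - 17566 = -13126$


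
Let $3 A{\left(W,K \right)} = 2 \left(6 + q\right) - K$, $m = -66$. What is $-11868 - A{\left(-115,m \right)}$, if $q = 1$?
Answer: $- \frac{35684}{3} \approx -11895.0$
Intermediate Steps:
$A{\left(W,K \right)} = \frac{14}{3} - \frac{K}{3}$ ($A{\left(W,K \right)} = \frac{2 \left(6 + 1\right) - K}{3} = \frac{2 \cdot 7 - K}{3} = \frac{14 - K}{3} = \frac{14}{3} - \frac{K}{3}$)
$-11868 - A{\left(-115,m \right)} = -11868 - \left(\frac{14}{3} - -22\right) = -11868 - \left(\frac{14}{3} + 22\right) = -11868 - \frac{80}{3} = - \frac{35684}{3}$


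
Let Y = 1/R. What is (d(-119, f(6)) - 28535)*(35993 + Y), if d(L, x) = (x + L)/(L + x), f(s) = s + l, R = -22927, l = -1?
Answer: -23546585226340/22927 ≈ -1.0270e+9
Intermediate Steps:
f(s) = -1 + s (f(s) = s - 1 = -1 + s)
d(L, x) = 1 (d(L, x) = (L + x)/(L + x) = 1)
Y = -1/22927 (Y = 1/(-22927) = -1/22927 ≈ -4.3617e-5)
(d(-119, f(6)) - 28535)*(35993 + Y) = (1 - 28535)*(35993 - 1/22927) = -28534*825211510/22927 = -23546585226340/22927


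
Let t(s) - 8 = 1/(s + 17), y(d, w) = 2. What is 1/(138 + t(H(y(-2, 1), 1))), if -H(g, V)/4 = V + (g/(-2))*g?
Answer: 21/3067 ≈ 0.0068471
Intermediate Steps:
H(g, V) = -4*V + 2*g² (H(g, V) = -4*(V + (g/(-2))*g) = -4*(V + (g*(-½))*g) = -4*(V + (-g/2)*g) = -4*(V - g²/2) = -4*V + 2*g²)
t(s) = 8 + 1/(17 + s) (t(s) = 8 + 1/(s + 17) = 8 + 1/(17 + s))
1/(138 + t(H(y(-2, 1), 1))) = 1/(138 + (137 + 8*(-4*1 + 2*2²))/(17 + (-4*1 + 2*2²))) = 1/(138 + (137 + 8*(-4 + 2*4))/(17 + (-4 + 2*4))) = 1/(138 + (137 + 8*(-4 + 8))/(17 + (-4 + 8))) = 1/(138 + (137 + 8*4)/(17 + 4)) = 1/(138 + (137 + 32)/21) = 1/(138 + (1/21)*169) = 1/(138 + 169/21) = 1/(3067/21) = 21/3067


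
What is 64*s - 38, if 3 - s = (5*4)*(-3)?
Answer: 3994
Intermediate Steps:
s = 63 (s = 3 - 5*4*(-3) = 3 - 20*(-3) = 3 - 1*(-60) = 3 + 60 = 63)
64*s - 38 = 64*63 - 38 = 4032 - 38 = 3994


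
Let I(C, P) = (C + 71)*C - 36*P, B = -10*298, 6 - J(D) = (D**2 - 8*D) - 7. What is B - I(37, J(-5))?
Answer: -8848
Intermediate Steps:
J(D) = 13 - D**2 + 8*D (J(D) = 6 - ((D**2 - 8*D) - 7) = 6 - (-7 + D**2 - 8*D) = 6 + (7 - D**2 + 8*D) = 13 - D**2 + 8*D)
B = -2980
I(C, P) = -36*P + C*(71 + C) (I(C, P) = (71 + C)*C - 36*P = C*(71 + C) - 36*P = -36*P + C*(71 + C))
B - I(37, J(-5)) = -2980 - (37**2 - 36*(13 - 1*(-5)**2 + 8*(-5)) + 71*37) = -2980 - (1369 - 36*(13 - 1*25 - 40) + 2627) = -2980 - (1369 - 36*(13 - 25 - 40) + 2627) = -2980 - (1369 - 36*(-52) + 2627) = -2980 - (1369 + 1872 + 2627) = -2980 - 1*5868 = -2980 - 5868 = -8848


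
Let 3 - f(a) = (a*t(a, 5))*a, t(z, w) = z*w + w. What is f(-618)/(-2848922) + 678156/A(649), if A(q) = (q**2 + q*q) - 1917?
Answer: -988357286810523/2394476207170 ≈ -412.77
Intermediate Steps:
A(q) = -1917 + 2*q**2 (A(q) = (q**2 + q**2) - 1917 = 2*q**2 - 1917 = -1917 + 2*q**2)
t(z, w) = w + w*z (t(z, w) = w*z + w = w + w*z)
f(a) = 3 - a**2*(5 + 5*a) (f(a) = 3 - a*(5*(1 + a))*a = 3 - a*(5 + 5*a)*a = 3 - a**2*(5 + 5*a))
f(-618)/(-2848922) + 678156/A(649) = (3 - 5*(-618)**2*(1 - 618))/(-2848922) + 678156/(-1917 + 2*649**2) = (3 - 5*381924*(-617))*(-1/2848922) + 678156/(-1917 + 2*421201) = (3 + 1178235540)*(-1/2848922) + 678156/(-1917 + 842402) = 1178235543*(-1/2848922) + 678156/840485 = -1178235543/2848922 + 678156*(1/840485) = -1178235543/2848922 + 678156/840485 = -988357286810523/2394476207170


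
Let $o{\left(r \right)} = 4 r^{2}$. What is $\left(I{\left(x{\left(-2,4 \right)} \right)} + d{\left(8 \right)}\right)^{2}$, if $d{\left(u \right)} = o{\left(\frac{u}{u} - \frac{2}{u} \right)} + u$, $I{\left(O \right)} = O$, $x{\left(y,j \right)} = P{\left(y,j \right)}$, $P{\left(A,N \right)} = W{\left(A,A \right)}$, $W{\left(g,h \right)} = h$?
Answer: $\frac{1089}{16} \approx 68.063$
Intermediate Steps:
$P{\left(A,N \right)} = A$
$x{\left(y,j \right)} = y$
$d{\left(u \right)} = u + 4 \left(1 - \frac{2}{u}\right)^{2}$ ($d{\left(u \right)} = 4 \left(\frac{u}{u} - \frac{2}{u}\right)^{2} + u = 4 \left(1 - \frac{2}{u}\right)^{2} + u = u + 4 \left(1 - \frac{2}{u}\right)^{2}$)
$\left(I{\left(x{\left(-2,4 \right)} \right)} + d{\left(8 \right)}\right)^{2} = \left(-2 + \left(8 + \frac{4 \left(-2 + 8\right)^{2}}{64}\right)\right)^{2} = \left(-2 + \left(8 + 4 \cdot \frac{1}{64} \cdot 6^{2}\right)\right)^{2} = \left(-2 + \left(8 + 4 \cdot \frac{1}{64} \cdot 36\right)\right)^{2} = \left(-2 + \left(8 + \frac{9}{4}\right)\right)^{2} = \left(-2 + \frac{41}{4}\right)^{2} = \left(\frac{33}{4}\right)^{2} = \frac{1089}{16}$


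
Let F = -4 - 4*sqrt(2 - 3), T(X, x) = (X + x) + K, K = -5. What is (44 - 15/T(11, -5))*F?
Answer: -116 - 116*I ≈ -116.0 - 116.0*I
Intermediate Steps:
T(X, x) = -5 + X + x (T(X, x) = (X + x) - 5 = -5 + X + x)
F = -4 - 4*I ≈ -4.0 - 4.0*I
(44 - 15/T(11, -5))*F = (44 - 15/(-5 + 11 - 5))*(-4 - 4*I) = (44 - 15/1)*(-4 - 4*I) = (44 - 15*1)*(-4 - 4*I) = (44 - 15)*(-4 - 4*I) = 29*(-4 - 4*I) = -116 - 116*I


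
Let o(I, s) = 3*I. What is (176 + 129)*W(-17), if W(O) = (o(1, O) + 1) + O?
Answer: -3965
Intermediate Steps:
W(O) = 4 + O (W(O) = (3*1 + 1) + O = (3 + 1) + O = 4 + O)
(176 + 129)*W(-17) = (176 + 129)*(4 - 17) = 305*(-13) = -3965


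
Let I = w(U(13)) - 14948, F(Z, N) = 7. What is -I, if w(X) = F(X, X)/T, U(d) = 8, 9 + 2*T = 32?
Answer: 343790/23 ≈ 14947.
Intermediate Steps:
T = 23/2 (T = -9/2 + (½)*32 = -9/2 + 16 = 23/2 ≈ 11.500)
w(X) = 14/23 (w(X) = 7/(23/2) = 7*(2/23) = 14/23)
I = -343790/23 (I = 14/23 - 14948 = -343790/23 ≈ -14947.)
-I = -1*(-343790/23) = 343790/23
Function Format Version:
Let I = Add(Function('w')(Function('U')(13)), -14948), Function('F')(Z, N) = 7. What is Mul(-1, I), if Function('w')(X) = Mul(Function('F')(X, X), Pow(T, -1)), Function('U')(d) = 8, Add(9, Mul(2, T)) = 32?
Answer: Rational(343790, 23) ≈ 14947.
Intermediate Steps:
T = Rational(23, 2) (T = Add(Rational(-9, 2), Mul(Rational(1, 2), 32)) = Add(Rational(-9, 2), 16) = Rational(23, 2) ≈ 11.500)
Function('w')(X) = Rational(14, 23) (Function('w')(X) = Mul(7, Pow(Rational(23, 2), -1)) = Mul(7, Rational(2, 23)) = Rational(14, 23))
I = Rational(-343790, 23) (I = Add(Rational(14, 23), -14948) = Rational(-343790, 23) ≈ -14947.)
Mul(-1, I) = Mul(-1, Rational(-343790, 23)) = Rational(343790, 23)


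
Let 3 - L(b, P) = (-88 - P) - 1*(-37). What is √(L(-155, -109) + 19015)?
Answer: 4*√1185 ≈ 137.70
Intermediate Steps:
L(b, P) = 54 + P (L(b, P) = 3 - ((-88 - P) - 1*(-37)) = 3 - ((-88 - P) + 37) = 3 - (-51 - P) = 3 + (51 + P) = 54 + P)
√(L(-155, -109) + 19015) = √((54 - 109) + 19015) = √(-55 + 19015) = √18960 = 4*√1185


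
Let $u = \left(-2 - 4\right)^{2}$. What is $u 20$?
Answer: $720$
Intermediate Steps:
$u = 36$ ($u = \left(-6\right)^{2} = 36$)
$u 20 = 36 \cdot 20 = 720$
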